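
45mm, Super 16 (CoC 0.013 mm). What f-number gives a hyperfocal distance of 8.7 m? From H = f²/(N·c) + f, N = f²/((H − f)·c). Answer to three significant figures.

Rearrange H = f²/(N·c) + f for N: N = f² / ((H − f)·c).
N = 45² / ((8700 − 45) × 0.013) = 2025 / 112.5 ≈ 18.

f/18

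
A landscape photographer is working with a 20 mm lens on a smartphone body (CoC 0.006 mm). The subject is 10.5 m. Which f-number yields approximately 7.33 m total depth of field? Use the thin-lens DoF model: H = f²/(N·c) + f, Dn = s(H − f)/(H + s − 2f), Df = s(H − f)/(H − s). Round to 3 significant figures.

f/2.00

Write h = H − f = f²/(N·c). The thin-lens limits are Dn = s·h/(h + (s−f)) and Df = s·h/(h − (s−f)), so DoF = Df − Dn = 2·s·(s−f)·h / (h² − (s−f)²).
That is a quadratic in h: DoF·h² − 2·s·(s−f)·h − DoF·(s−f)² = 0 ⇒ h = (s−f)·(s + √(s² + DoF²)) / DoF = 10480 × (10500 + √(10500² + 7330²)) / 7330 = 10480 × (10500 + 12805.4) / 7330 ≈ 33321 mm.
Then N = f²/(c·h) = 20² / (0.006 × 33321) = 400 / 199.92 ≈ 2.00.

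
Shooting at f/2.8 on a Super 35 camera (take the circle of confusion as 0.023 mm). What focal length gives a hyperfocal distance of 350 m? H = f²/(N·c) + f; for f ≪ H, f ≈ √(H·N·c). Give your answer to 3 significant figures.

150 mm

From H = f²/(N·c) + f, with f ≪ H: f ≈ √(H·N·c) = √(350000 × 2.8 × 0.023) = √22540 ≈ 150.1 mm.
The +f correction barely moves this — solving exactly, f² + N·c·f − N·c·H = 0 ⇒ f = (−N·c + √((N·c)² + 4·N·c·H))/2 = (−0.0644 + √90160)/2 ≈ 150.10 mm, so f ≈ 150 mm.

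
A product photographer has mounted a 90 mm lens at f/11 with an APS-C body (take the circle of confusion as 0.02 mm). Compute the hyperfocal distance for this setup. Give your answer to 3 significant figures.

36.9 m

Hyperfocal distance H = f²/(N·c) + f = 90²/(11 × 0.02) + 90 = 8100/0.22 + 90 ≈ 36908.2 mm ≈ 36.9 m.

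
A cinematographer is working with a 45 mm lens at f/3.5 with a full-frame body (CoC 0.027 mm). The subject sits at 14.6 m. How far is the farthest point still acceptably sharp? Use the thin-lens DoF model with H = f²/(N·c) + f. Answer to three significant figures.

Hyperfocal distance H = f²/(N·c) + f = 45²/(3.5 × 0.027) + 45 = 2025/0.0945 + 45 ≈ 21473.6 mm ≈ 21.47 m.
Far limit Df = s·(H − f)/(H − s) = 14600 × (21473.6 − 45) / (21473.6 − 14600) = 14600 × 21428.6 / 6873.6 ≈ 45516 mm ≈ 45.5 m.

45.5 m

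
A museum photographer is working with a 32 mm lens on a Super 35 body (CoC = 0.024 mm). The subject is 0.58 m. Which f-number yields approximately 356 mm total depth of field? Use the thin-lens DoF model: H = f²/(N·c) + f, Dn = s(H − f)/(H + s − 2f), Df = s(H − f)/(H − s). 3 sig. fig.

f/22

Write h = H − f = f²/(N·c). The thin-lens limits are Dn = s·h/(h + (s−f)) and Df = s·h/(h − (s−f)), so DoF = Df − Dn = 2·s·(s−f)·h / (h² − (s−f)²).
That is a quadratic in h: DoF·h² − 2·s·(s−f)·h − DoF·(s−f)² = 0 ⇒ h = (s−f)·(s + √(s² + DoF²)) / DoF = 548 × (580 + √(580² + 356²)) / 356 = 548 × (580 + 680.541) / 356 ≈ 1940.4 mm.
Then N = f²/(c·h) = 32² / (0.024 × 1940.4) = 1024 / 46.569 ≈ 22.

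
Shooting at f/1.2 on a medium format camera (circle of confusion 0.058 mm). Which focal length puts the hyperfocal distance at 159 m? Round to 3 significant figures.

From H = f²/(N·c) + f, with f ≪ H: f ≈ √(H·N·c) = √(159000 × 1.2 × 0.058) = √11066 ≈ 105.2 mm.
The +f correction barely moves this — solving exactly, f² + N·c·f − N·c·H = 0 ⇒ f = (−N·c + √((N·c)² + 4·N·c·H))/2 = (−0.0696 + √44266)/2 ≈ 105.16 mm, so f ≈ 105 mm.

105 mm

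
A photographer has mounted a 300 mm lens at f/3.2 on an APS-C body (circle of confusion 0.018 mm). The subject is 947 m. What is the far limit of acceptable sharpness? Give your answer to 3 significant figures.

2400 m

Hyperfocal distance H = f²/(N·c) + f = 300²/(3.2 × 0.018) + 300 = 90000/0.0576 + 300 ≈ 1562800.0 mm ≈ 1563 m.
Far limit Df = s·(H − f)/(H − s) = 947000 × (1562800.0 − 300) / (1562800.0 − 947000) = 947000 × 1562500.0 / 615800.0 ≈ 2402870 mm ≈ 2400 m.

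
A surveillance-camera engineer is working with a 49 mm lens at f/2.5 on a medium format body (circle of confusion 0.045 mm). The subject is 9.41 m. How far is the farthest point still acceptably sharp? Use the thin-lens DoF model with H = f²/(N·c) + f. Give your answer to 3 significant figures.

Hyperfocal distance H = f²/(N·c) + f = 49²/(2.5 × 0.045) + 49 = 2401/0.1125 + 49 ≈ 21391.2 mm ≈ 21.39 m.
Far limit Df = s·(H − f)/(H − s) = 9410 × (21391.2 − 49) / (21391.2 − 9410) = 9410 × 21342.2 / 11981.2 ≈ 16762 mm ≈ 16.8 m.

16.8 m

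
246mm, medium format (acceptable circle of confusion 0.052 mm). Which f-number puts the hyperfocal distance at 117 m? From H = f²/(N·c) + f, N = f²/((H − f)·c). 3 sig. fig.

Rearrange H = f²/(N·c) + f for N: N = f² / ((H − f)·c).
N = 246² / ((117000 − 246) × 0.052) = 60516 / 6071 ≈ 9.97.

f/9.97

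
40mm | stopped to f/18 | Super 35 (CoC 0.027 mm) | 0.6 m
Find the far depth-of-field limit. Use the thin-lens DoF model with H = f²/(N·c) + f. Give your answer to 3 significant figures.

Hyperfocal distance H = f²/(N·c) + f = 40²/(18 × 0.027) + 40 = 1600/0.486 + 40 ≈ 3332.2 mm ≈ 3.332 m.
Far limit Df = s·(H − f)/(H − s) = 600 × (3332.2 − 40) / (3332.2 − 600) = 600 × 3292.2 / 2732.2 ≈ 722.98 mm ≈ 0.723 m.

0.723 m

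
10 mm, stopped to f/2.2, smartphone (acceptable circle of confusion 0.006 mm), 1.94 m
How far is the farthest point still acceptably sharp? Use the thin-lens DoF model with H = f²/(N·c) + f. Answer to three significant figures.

Hyperfocal distance H = f²/(N·c) + f = 10²/(2.2 × 0.006) + 10 = 100/0.0132 + 10 ≈ 7585.8 mm ≈ 7.586 m.
Far limit Df = s·(H − f)/(H − s) = 1940 × (7585.8 − 10) / (7585.8 − 1940) = 1940 × 7575.8 / 5645.8 ≈ 2603.2 mm ≈ 2.60 m.

2.60 m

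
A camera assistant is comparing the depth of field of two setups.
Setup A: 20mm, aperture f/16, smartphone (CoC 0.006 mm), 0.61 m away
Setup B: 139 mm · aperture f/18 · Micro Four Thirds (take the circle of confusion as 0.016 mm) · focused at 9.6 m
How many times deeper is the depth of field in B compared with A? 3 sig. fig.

Setup A: H = 20²/(16×0.006) + 20 ≈ 4186.7 mm; DoF = Df − Dn = 710.62 − 534.34 ≈ 176.28 mm.
Setup B: H = 139²/(18×0.016) + 139 ≈ 67225.8 mm; DoF = Df − Dn = 11176.1 − 8413.5 ≈ 2762.6 mm.
Ratio = 2762.6 / 176.28 ≈ 15.7.

15.7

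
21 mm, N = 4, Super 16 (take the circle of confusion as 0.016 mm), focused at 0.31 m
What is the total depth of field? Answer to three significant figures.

Hyperfocal distance H = f²/(N·c) + f = 21²/(4 × 0.016) + 21 = 441/0.064 + 21 ≈ 6911.6 mm ≈ 6.912 m.
Near limit Dn = s·(H − f)/(H + s − 2f) = 310 × (6911.6 − 21) / (6911.6 + 310 − 2 × 21) = 310 × 6890.6 / 7179.6 ≈ 297.522 mm.
Far limit Df = s·(H − f)/(H − s) = 310 × (6911.6 − 21) / (6911.6 − 310) = 310 × 6890.6 / 6601.6 ≈ 323.571 mm.
Depth of field = Df − Dn = 323.571 − 297.522 ≈ 26.049 mm.

26.0 mm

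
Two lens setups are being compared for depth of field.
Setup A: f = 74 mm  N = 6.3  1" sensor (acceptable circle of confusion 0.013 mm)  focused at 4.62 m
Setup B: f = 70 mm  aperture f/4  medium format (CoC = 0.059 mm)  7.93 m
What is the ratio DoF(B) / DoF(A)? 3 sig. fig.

Setup A: H = 74²/(6.3×0.013) + 74 ≈ 66936.0 mm; DoF = Df − Dn = 4957.03 − 4325.88 ≈ 631.15 mm.
Setup B: H = 70²/(4×0.059) + 70 ≈ 20832.7 mm; DoF = Df − Dn = 12760.8 − 5752.4 ≈ 7008.4 mm.
Ratio = 7008.4 / 631.15 ≈ 11.1.

11.1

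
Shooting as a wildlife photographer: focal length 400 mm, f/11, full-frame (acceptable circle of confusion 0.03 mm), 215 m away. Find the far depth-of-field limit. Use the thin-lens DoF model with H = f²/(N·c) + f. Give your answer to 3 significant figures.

Hyperfocal distance H = f²/(N·c) + f = 400²/(11 × 0.03) + 400 = 160000/0.33 + 400 ≈ 485248.5 mm ≈ 485.2 m.
Far limit Df = s·(H − f)/(H − s) = 215000 × (485248.5 − 400) / (485248.5 − 215000) = 215000 × 484848.5 / 270248.5 ≈ 385728 mm ≈ 386 m.

386 m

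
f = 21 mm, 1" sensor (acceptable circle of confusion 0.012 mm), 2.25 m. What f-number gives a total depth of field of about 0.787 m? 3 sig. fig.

f/2.80

Write h = H − f = f²/(N·c). The thin-lens limits are Dn = s·h/(h + (s−f)) and Df = s·h/(h − (s−f)), so DoF = Df − Dn = 2·s·(s−f)·h / (h² − (s−f)²).
That is a quadratic in h: DoF·h² − 2·s·(s−f)·h − DoF·(s−f)² = 0 ⇒ h = (s−f)·(s + √(s² + DoF²)) / DoF = 2229 × (2250 + √(2250² + 787²)) / 787 = 2229 × (2250 + 2383.67) / 787 ≈ 13124 mm.
Then N = f²/(c·h) = 21² / (0.012 × 13124) = 441 / 157.49 ≈ 2.80.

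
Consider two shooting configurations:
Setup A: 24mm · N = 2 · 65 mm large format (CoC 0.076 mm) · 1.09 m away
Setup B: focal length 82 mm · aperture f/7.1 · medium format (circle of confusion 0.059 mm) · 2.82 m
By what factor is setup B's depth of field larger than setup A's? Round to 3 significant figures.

Setup A: H = 24²/(2×0.076) + 24 ≈ 3813.5 mm; DoF = Df − Dn = 1516.64 − 850.69 ≈ 665.95 mm.
Setup B: H = 82²/(7.1×0.059) + 82 ≈ 16133.6 mm; DoF = Df − Dn = 3399.95 − 2409.07 ≈ 990.88 mm.
Ratio = 990.88 / 665.95 ≈ 1.49.

1.49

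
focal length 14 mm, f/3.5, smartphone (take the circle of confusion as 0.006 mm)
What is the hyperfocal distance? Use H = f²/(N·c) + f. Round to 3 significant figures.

9.35 m

Hyperfocal distance H = f²/(N·c) + f = 14²/(3.5 × 0.006) + 14 = 196/0.021 + 14 ≈ 9347.3 mm ≈ 9.35 m.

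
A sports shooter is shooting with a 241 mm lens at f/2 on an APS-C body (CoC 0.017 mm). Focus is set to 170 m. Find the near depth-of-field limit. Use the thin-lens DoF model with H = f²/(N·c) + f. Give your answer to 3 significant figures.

Hyperfocal distance H = f²/(N·c) + f = 241²/(2 × 0.017) + 241 = 58081/0.034 + 241 ≈ 1708505.7 mm ≈ 1709 m.
Near limit Dn = s·(H − f)/(H + s − 2f) = 170000 × (1708505.7 − 241) / (1708505.7 + 170000 − 2 × 241) = 170000 × 1708264.7 / 1878023.7 ≈ 154633 mm ≈ 155 m.

155 m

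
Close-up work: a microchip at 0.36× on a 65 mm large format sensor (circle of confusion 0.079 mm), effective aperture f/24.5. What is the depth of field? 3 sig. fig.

29.9 mm

At magnification m, DoF ≈ 2·N_eff·c/m² = 2 × 24.5 × 0.079 / 0.36² = 3.871 / 0.1296 ≈ 29.9 mm.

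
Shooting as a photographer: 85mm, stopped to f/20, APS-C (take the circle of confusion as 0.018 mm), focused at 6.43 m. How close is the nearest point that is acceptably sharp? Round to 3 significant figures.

Hyperfocal distance H = f²/(N·c) + f = 85²/(20 × 0.018) + 85 = 7225/0.36 + 85 ≈ 20154.4 mm ≈ 20.15 m.
Near limit Dn = s·(H − f)/(H + s − 2f) = 6430 × (20154.4 − 85) / (20154.4 + 6430 − 2 × 85) = 6430 × 20069.4 / 26414.4 ≈ 4885.5 mm ≈ 4.89 m.

4.89 m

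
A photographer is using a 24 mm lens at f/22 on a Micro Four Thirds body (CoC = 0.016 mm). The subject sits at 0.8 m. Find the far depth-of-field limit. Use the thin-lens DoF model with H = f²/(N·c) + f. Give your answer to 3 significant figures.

Hyperfocal distance H = f²/(N·c) + f = 24²/(22 × 0.016) + 24 = 576/0.352 + 24 ≈ 1660.4 mm ≈ 1.660 m.
Far limit Df = s·(H − f)/(H − s) = 800 × (1660.4 − 24) / (1660.4 − 800) = 800 × 1636.4 / 860.4 ≈ 1521.6 mm ≈ 1.52 m.

1.52 m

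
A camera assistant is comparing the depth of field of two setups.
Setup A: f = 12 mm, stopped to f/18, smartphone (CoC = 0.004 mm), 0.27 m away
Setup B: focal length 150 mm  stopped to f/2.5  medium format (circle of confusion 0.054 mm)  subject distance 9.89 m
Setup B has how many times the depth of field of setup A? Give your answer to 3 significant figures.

Setup A: H = 12²/(18×0.004) + 12 ≈ 2012.0 mm; DoF = Df − Dn = 309.989 − 239.150 ≈ 70.839 mm.
Setup B: H = 150²/(2.5×0.054) + 150 ≈ 166816.7 mm; DoF = Df − Dn = 10503.8 − 9343.9 ≈ 1159.9 mm.
Ratio = 1159.9 / 70.839 ≈ 16.4.

16.4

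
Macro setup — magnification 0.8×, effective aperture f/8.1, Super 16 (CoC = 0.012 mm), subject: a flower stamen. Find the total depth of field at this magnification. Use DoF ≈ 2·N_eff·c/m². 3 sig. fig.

At magnification m, DoF ≈ 2·N_eff·c/m² = 2 × 8.1 × 0.012 / 0.8² = 0.1944 / 0.64 ≈ 0.304 mm.

0.304 mm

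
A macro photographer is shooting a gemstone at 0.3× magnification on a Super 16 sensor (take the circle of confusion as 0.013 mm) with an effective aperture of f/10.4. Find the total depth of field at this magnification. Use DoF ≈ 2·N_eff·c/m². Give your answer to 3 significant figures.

3.00 mm

At magnification m, DoF ≈ 2·N_eff·c/m² = 2 × 10.4 × 0.013 / 0.3² = 0.2704 / 0.09 ≈ 3 mm.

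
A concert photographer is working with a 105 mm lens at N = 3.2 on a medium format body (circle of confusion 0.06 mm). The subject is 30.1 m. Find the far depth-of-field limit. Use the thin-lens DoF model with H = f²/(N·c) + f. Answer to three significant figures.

63.0 m

Hyperfocal distance H = f²/(N·c) + f = 105²/(3.2 × 0.06) + 105 = 11025/0.192 + 105 ≈ 57526.9 mm ≈ 57.53 m.
Far limit Df = s·(H − f)/(H − s) = 30100 × (57526.9 − 105) / (57526.9 − 30100) = 30100 × 57421.9 / 27426.9 ≈ 63018 mm ≈ 63.0 m.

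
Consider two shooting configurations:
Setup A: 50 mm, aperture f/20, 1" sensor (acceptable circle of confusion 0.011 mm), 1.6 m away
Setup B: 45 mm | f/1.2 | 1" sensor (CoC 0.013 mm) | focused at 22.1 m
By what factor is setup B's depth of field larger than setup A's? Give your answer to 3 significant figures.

17.4

Setup A: H = 50²/(20×0.011) + 50 ≈ 11413.6 mm; DoF = Df − Dn = 1852.71 − 1407.95 ≈ 444.76 mm.
Setup B: H = 45²/(1.2×0.013) + 45 ≈ 129852.7 mm; DoF = Df − Dn = 26623.5 − 18890.4 ≈ 7733.1 mm.
Ratio = 7733.1 / 444.76 ≈ 17.4.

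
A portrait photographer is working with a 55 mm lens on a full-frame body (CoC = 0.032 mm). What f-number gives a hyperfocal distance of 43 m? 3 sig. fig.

f/2.20

Rearrange H = f²/(N·c) + f for N: N = f² / ((H − f)·c).
N = 55² / ((43000 − 55) × 0.032) = 3025 / 1374 ≈ 2.20.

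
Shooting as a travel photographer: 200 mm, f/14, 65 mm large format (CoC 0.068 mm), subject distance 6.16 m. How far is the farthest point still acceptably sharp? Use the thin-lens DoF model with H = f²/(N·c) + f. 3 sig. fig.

Hyperfocal distance H = f²/(N·c) + f = 200²/(14 × 0.068) + 200 = 40000/0.952 + 200 ≈ 42216.8 mm ≈ 42.22 m.
Far limit Df = s·(H − f)/(H − s) = 6160 × (42216.8 − 200) / (42216.8 − 6160) = 6160 × 42016.8 / 36056.8 ≈ 7178.2 mm ≈ 7.18 m.

7.18 m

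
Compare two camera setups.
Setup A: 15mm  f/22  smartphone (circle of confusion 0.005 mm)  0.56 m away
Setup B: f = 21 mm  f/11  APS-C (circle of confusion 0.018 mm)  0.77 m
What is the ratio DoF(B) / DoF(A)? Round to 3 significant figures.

Setup A: H = 15²/(22×0.005) + 15 ≈ 2060.5 mm; DoF = Df − Dn = 763.41 − 442.18 ≈ 321.23 mm.
Setup B: H = 21²/(11×0.018) + 21 ≈ 2248.3 mm; DoF = Df − Dn = 1160.14 − 576.22 ≈ 583.92 mm.
Ratio = 583.92 / 321.23 ≈ 1.82.

1.82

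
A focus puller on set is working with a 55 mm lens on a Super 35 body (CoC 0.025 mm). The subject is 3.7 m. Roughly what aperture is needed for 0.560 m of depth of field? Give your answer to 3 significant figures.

f/2.50

Write h = H − f = f²/(N·c). The thin-lens limits are Dn = s·h/(h + (s−f)) and Df = s·h/(h − (s−f)), so DoF = Df − Dn = 2·s·(s−f)·h / (h² − (s−f)²).
That is a quadratic in h: DoF·h² − 2·s·(s−f)·h − DoF·(s−f)² = 0 ⇒ h = (s−f)·(s + √(s² + DoF²)) / DoF = 3645 × (3700 + √(3700² + 560²)) / 560 = 3645 × (3700 + 3742.14) / 560 ≈ 48440 mm.
Then N = f²/(c·h) = 55² / (0.025 × 48440) = 3025 / 1211.0 ≈ 2.50.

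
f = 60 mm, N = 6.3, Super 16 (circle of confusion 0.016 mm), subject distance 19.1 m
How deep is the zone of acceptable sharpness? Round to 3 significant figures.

28.5 m

Hyperfocal distance H = f²/(N·c) + f = 60²/(6.3 × 0.016) + 60 = 3600/0.1008 + 60 ≈ 35774.3 mm ≈ 35.77 m.
Near limit Dn = s·(H − f)/(H + s − 2f) = 19100 × (35774.3 − 60) / (35774.3 + 19100 − 2 × 60) = 19100 × 35714.3 / 54754.3 ≈ 12458 mm.
Far limit Df = s·(H − f)/(H − s) = 19100 × (35774.3 − 60) / (35774.3 − 19100) = 19100 × 35714.3 / 16674.3 ≈ 40910 mm.
Depth of field = Df − Dn = 40910 − 12458 ≈ 28452 mm ≈ 28.5 m.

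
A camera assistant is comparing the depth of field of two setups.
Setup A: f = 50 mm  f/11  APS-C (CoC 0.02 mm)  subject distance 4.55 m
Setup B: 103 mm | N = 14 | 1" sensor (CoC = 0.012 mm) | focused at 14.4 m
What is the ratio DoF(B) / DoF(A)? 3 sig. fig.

Setup A: H = 50²/(11×0.02) + 50 ≈ 11413.6 mm; DoF = Df − Dn = 7533.1 − 3259.3 ≈ 4273.8 mm.
Setup B: H = 103²/(14×0.012) + 103 ≈ 63251.8 mm; DoF = Df − Dn = 18614.3 − 11741.7 ≈ 6872.6 mm.
Ratio = 6872.6 / 4273.8 ≈ 1.61.

1.61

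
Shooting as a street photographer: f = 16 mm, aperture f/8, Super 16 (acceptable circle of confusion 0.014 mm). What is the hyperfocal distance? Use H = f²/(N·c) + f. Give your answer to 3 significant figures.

2.30 m

Hyperfocal distance H = f²/(N·c) + f = 16²/(8 × 0.014) + 16 = 256/0.112 + 16 ≈ 2301.7 mm ≈ 2.30 m.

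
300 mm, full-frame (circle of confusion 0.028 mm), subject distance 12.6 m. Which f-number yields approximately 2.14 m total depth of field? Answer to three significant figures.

f/22

Write h = H − f = f²/(N·c). The thin-lens limits are Dn = s·h/(h + (s−f)) and Df = s·h/(h − (s−f)), so DoF = Df − Dn = 2·s·(s−f)·h / (h² − (s−f)²).
That is a quadratic in h: DoF·h² − 2·s·(s−f)·h − DoF·(s−f)² = 0 ⇒ h = (s−f)·(s + √(s² + DoF²)) / DoF = 12300 × (12600 + √(12600² + 2140²)) / 2140 = 12300 × (12600 + 12780.4) / 2140 ≈ 145878 mm.
Then N = f²/(c·h) = 300² / (0.028 × 145878) = 90000 / 4084.6 ≈ 22.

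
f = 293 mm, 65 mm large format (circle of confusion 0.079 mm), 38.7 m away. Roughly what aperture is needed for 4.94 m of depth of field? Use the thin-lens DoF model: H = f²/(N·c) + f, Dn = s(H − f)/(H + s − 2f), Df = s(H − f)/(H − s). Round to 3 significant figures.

f/1.80

Write h = H − f = f²/(N·c). The thin-lens limits are Dn = s·h/(h + (s−f)) and Df = s·h/(h − (s−f)), so DoF = Df − Dn = 2·s·(s−f)·h / (h² − (s−f)²).
That is a quadratic in h: DoF·h² − 2·s·(s−f)·h − DoF·(s−f)² = 0 ⇒ h = (s−f)·(s + √(s² + DoF²)) / DoF = 38407 × (38700 + √(38700² + 4940²)) / 4940 = 38407 × (38700 + 39014.0) / 4940 ≈ 604203 mm.
Then N = f²/(c·h) = 293² / (0.079 × 604203) = 85849 / 47732 ≈ 1.80.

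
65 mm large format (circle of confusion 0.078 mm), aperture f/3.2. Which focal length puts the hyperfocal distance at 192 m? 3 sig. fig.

From H = f²/(N·c) + f, with f ≪ H: f ≈ √(H·N·c) = √(192000 × 3.2 × 0.078) = √47923 ≈ 218.9 mm.
The +f correction barely moves this — solving exactly, f² + N·c·f − N·c·H = 0 ⇒ f = (−N·c + √((N·c)² + 4·N·c·H))/2 = (−0.2496 + √191693)/2 ≈ 218.79 mm, so f ≈ 219 mm.

219 mm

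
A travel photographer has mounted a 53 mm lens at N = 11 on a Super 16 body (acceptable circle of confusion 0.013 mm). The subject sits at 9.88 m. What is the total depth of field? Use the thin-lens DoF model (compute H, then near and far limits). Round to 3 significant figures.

Hyperfocal distance H = f²/(N·c) + f = 53²/(11 × 0.013) + 53 = 2809/0.143 + 53 ≈ 19696.4 mm ≈ 19.70 m.
Near limit Dn = s·(H − f)/(H + s − 2f) = 9880 × (19696.4 − 53) / (19696.4 + 9880 − 2 × 53) = 9880 × 19643.4 / 29470.4 ≈ 6585 mm.
Far limit Df = s·(H − f)/(H − s) = 9880 × (19696.4 − 53) / (19696.4 − 9880) = 9880 × 19643.4 / 9816.4 ≈ 19771 mm.
Depth of field = Df − Dn = 19771 − 6585 ≈ 13186 mm ≈ 13.2 m.

13.2 m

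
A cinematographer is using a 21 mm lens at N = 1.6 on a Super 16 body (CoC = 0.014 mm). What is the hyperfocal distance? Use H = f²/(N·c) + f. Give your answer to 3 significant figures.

19.7 m

Hyperfocal distance H = f²/(N·c) + f = 21²/(1.6 × 0.014) + 21 = 441/0.0224 + 21 ≈ 19708.5 mm ≈ 19.7 m.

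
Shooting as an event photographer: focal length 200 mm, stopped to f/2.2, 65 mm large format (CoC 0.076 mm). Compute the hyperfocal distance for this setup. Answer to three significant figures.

239 m

Hyperfocal distance H = f²/(N·c) + f = 200²/(2.2 × 0.076) + 200 = 40000/0.1672 + 200 ≈ 239434.4 mm ≈ 239 m.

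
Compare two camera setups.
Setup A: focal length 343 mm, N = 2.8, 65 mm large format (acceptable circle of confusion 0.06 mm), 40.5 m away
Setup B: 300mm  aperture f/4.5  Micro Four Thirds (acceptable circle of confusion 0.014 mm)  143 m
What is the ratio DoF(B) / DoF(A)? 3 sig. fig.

6.19

Setup A: H = 343²/(2.8×0.06) + 343 ≈ 700634.7 mm; DoF = Df − Dn = 42963.7 − 38303.5 ≈ 4660.2 mm.
Setup B: H = 300²/(4.5×0.014) + 300 ≈ 1428871.4 mm; DoF = Df − Dn = 158869 − 130013 ≈ 28856 mm.
Ratio = 28856 / 4660.2 ≈ 6.19.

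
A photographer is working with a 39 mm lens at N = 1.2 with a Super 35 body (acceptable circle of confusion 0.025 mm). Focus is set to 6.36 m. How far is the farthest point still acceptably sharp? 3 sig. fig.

Hyperfocal distance H = f²/(N·c) + f = 39²/(1.2 × 0.025) + 39 = 1521/0.03 + 39 ≈ 50739.0 mm ≈ 50.74 m.
Far limit Df = s·(H − f)/(H − s) = 6360 × (50739.0 − 39) / (50739.0 − 6360) = 6360 × 50700.0 / 44379.0 ≈ 7265.9 mm ≈ 7.27 m.

7.27 m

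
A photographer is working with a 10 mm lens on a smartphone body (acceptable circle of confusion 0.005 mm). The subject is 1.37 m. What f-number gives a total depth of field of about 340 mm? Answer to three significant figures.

Write h = H − f = f²/(N·c). The thin-lens limits are Dn = s·h/(h + (s−f)) and Df = s·h/(h − (s−f)), so DoF = Df − Dn = 2·s·(s−f)·h / (h² − (s−f)²).
That is a quadratic in h: DoF·h² − 2·s·(s−f)·h − DoF·(s−f)² = 0 ⇒ h = (s−f)·(s + √(s² + DoF²)) / DoF = 1360 × (1370 + √(1370² + 340²)) / 340 = 1360 × (1370 + 1411.56) / 340 ≈ 11126 mm.
Then N = f²/(c·h) = 10² / (0.005 × 11126) = 100 / 55.631 ≈ 1.80.

f/1.80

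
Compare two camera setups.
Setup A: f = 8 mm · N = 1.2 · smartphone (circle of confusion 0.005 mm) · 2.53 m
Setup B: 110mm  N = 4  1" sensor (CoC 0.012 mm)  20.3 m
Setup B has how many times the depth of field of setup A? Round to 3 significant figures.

Setup A: H = 8²/(1.2×0.005) + 8 ≈ 10674.7 mm; DoF = Df − Dn = 3313.4 − 2046.2 ≈ 1267.2 mm.
Setup B: H = 110²/(4×0.012) + 110 ≈ 252193.3 mm; DoF = Df − Dn = 22067.4 − 18794.7 ≈ 3272.7 mm.
Ratio = 3272.7 / 1267.2 ≈ 2.58.

2.58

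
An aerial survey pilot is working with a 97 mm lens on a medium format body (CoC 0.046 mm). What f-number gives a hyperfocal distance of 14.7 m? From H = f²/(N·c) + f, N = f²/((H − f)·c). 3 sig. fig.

Rearrange H = f²/(N·c) + f for N: N = f² / ((H − f)·c).
N = 97² / ((14700 − 97) × 0.046) = 9409 / 671.7 ≈ 14.

f/14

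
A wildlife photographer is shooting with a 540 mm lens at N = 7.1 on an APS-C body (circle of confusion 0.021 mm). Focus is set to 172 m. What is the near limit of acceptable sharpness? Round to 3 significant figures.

Hyperfocal distance H = f²/(N·c) + f = 540²/(7.1 × 0.021) + 540 = 291600/0.1491 + 540 ≈ 1956274.4 mm ≈ 1956 m.
Near limit Dn = s·(H − f)/(H + s − 2f) = 172000 × (1956274.4 − 540) / (1956274.4 + 172000 − 2 × 540) = 172000 × 1955734.4 / 2127194.4 ≈ 158136 mm ≈ 158 m.

158 m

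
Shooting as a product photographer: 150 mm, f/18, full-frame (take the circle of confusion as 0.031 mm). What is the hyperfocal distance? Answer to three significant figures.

40.5 m

Hyperfocal distance H = f²/(N·c) + f = 150²/(18 × 0.031) + 150 = 22500/0.558 + 150 ≈ 40472.6 mm ≈ 40.5 m.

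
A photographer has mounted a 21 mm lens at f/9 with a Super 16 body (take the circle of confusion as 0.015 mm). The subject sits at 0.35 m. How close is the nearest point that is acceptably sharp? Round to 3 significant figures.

Hyperfocal distance H = f²/(N·c) + f = 21²/(9 × 0.015) + 21 = 441/0.135 + 21 ≈ 3287.7 mm ≈ 3.288 m.
Near limit Dn = s·(H − f)/(H + s − 2f) = 350 × (3287.7 − 21) / (3287.7 + 350 − 2 × 21) = 350 × 3266.7 / 3595.7 ≈ 317.98 mm.

318 mm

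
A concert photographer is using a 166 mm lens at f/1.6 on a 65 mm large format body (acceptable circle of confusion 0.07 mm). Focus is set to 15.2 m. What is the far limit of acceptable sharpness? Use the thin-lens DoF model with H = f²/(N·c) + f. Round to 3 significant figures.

Hyperfocal distance H = f²/(N·c) + f = 166²/(1.6 × 0.07) + 166 = 27556/0.112 + 166 ≈ 246201.7 mm ≈ 246.2 m.
Far limit Df = s·(H − f)/(H − s) = 15200 × (246201.7 − 166) / (246201.7 − 15200) = 15200 × 246035.7 / 231001.7 ≈ 16189 mm ≈ 16.2 m.

16.2 m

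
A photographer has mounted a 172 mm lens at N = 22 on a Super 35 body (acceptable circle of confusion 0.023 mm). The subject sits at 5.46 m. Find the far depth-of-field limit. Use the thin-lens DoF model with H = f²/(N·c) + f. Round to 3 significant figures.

6.00 m

Hyperfocal distance H = f²/(N·c) + f = 172²/(22 × 0.023) + 172 = 29584/0.506 + 172 ≈ 58638.4 mm ≈ 58.64 m.
Far limit Df = s·(H − f)/(H − s) = 5460 × (58638.4 − 172) / (58638.4 − 5460) = 5460 × 58466.4 / 53178.4 ≈ 6002.9 mm ≈ 6.00 m.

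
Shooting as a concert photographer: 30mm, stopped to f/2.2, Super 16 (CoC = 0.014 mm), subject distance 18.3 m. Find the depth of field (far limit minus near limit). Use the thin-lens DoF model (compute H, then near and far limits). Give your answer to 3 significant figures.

37.6 m

Hyperfocal distance H = f²/(N·c) + f = 30²/(2.2 × 0.014) + 30 = 900/0.0308 + 30 ≈ 29250.8 mm ≈ 29.25 m.
Near limit Dn = s·(H − f)/(H + s − 2f) = 18300 × (29250.8 − 30) / (29250.8 + 18300 − 2 × 30) = 18300 × 29220.8 / 47490.8 ≈ 11260 mm.
Far limit Df = s·(H − f)/(H − s) = 18300 × (29250.8 − 30) / (29250.8 − 18300) = 18300 × 29220.8 / 10950.8 ≈ 48831 mm.
Depth of field = Df − Dn = 48831 − 11260 ≈ 37571 mm ≈ 37.6 m.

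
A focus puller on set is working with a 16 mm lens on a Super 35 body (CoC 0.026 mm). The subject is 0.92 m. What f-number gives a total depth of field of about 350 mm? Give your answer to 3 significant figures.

f/2.00

Write h = H − f = f²/(N·c). The thin-lens limits are Dn = s·h/(h + (s−f)) and Df = s·h/(h − (s−f)), so DoF = Df − Dn = 2·s·(s−f)·h / (h² − (s−f)²).
That is a quadratic in h: DoF·h² − 2·s·(s−f)·h − DoF·(s−f)² = 0 ⇒ h = (s−f)·(s + √(s² + DoF²)) / DoF = 904 × (920 + √(920² + 350²)) / 350 = 904 × (920 + 984.327) / 350 ≈ 4918.6 mm.
Then N = f²/(c·h) = 16² / (0.026 × 4918.6) = 256 / 127.88 ≈ 2.00.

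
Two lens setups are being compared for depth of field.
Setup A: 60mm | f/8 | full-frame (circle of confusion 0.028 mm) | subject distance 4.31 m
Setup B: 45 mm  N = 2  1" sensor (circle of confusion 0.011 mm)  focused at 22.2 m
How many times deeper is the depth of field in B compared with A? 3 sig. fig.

Setup A: H = 60²/(8×0.028) + 60 ≈ 16131.4 mm; DoF = Df − Dn = 5859.5 − 3408.6 ≈ 2450.9 mm.
Setup B: H = 45²/(2×0.011) + 45 ≈ 92090.5 mm; DoF = Df − Dn = 29237 − 17893 ≈ 11344 mm.
Ratio = 11344 / 2450.9 ≈ 4.63.

4.63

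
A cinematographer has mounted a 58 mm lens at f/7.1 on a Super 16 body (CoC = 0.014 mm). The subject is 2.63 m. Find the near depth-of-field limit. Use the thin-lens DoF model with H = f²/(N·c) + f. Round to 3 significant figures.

2.44 m

Hyperfocal distance H = f²/(N·c) + f = 58²/(7.1 × 0.014) + 58 = 3364/0.0994 + 58 ≈ 33901.1 mm ≈ 33.90 m.
Near limit Dn = s·(H − f)/(H + s − 2f) = 2630 × (33901.1 − 58) / (33901.1 + 2630 − 2 × 58) = 2630 × 33843.1 / 36415.1 ≈ 2444.2 mm ≈ 2.44 m.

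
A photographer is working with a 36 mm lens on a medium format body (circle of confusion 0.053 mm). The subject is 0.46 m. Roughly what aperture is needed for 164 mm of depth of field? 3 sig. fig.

Write h = H − f = f²/(N·c). The thin-lens limits are Dn = s·h/(h + (s−f)) and Df = s·h/(h − (s−f)), so DoF = Df − Dn = 2·s·(s−f)·h / (h² − (s−f)²).
That is a quadratic in h: DoF·h² − 2·s·(s−f)·h − DoF·(s−f)² = 0 ⇒ h = (s−f)·(s + √(s² + DoF²)) / DoF = 424 × (460 + √(460² + 164²)) / 164 = 424 × (460 + 488.361) / 164 ≈ 2451.9 mm.
Then N = f²/(c·h) = 36² / (0.053 × 2451.9) = 1296 / 129.95 ≈ 9.97.

f/9.97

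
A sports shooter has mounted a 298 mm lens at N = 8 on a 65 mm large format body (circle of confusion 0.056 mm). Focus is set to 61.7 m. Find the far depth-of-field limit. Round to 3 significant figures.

Hyperfocal distance H = f²/(N·c) + f = 298²/(8 × 0.056) + 298 = 88804/0.448 + 298 ≈ 198521.2 mm ≈ 198.5 m.
Far limit Df = s·(H − f)/(H − s) = 61700 × (198521.2 − 298) / (198521.2 − 61700) = 61700 × 198223.2 / 136821.2 ≈ 89389 mm ≈ 89.4 m.

89.4 m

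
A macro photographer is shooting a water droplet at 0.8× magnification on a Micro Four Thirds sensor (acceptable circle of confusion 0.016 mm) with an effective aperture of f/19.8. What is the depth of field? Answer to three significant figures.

0.990 mm

At magnification m, DoF ≈ 2·N_eff·c/m² = 2 × 19.8 × 0.016 / 0.8² = 0.6336 / 0.64 ≈ 0.99 mm.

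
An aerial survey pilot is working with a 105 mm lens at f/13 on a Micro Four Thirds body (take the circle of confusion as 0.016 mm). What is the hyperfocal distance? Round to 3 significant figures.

Hyperfocal distance H = f²/(N·c) + f = 105²/(13 × 0.016) + 105 = 11025/0.208 + 105 ≈ 53109.8 mm ≈ 53.1 m.

53.1 m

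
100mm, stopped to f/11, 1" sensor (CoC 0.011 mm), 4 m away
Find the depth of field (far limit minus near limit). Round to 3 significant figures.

378 mm

Hyperfocal distance H = f²/(N·c) + f = 100²/(11 × 0.011) + 100 = 10000/0.121 + 100 ≈ 82744.6 mm ≈ 82.74 m.
Near limit Dn = s·(H − f)/(H + s − 2f) = 4000 × (82744.6 − 100) / (82744.6 + 4000 − 2 × 100) = 4000 × 82644.6 / 86544.6 ≈ 3819.75 mm.
Far limit Df = s·(H − f)/(H − s) = 4000 × (82744.6 − 100) / (82744.6 − 4000) = 4000 × 82644.6 / 78744.6 ≈ 4198.11 mm.
Depth of field = Df − Dn = 4198.11 − 3819.75 ≈ 378.36 mm.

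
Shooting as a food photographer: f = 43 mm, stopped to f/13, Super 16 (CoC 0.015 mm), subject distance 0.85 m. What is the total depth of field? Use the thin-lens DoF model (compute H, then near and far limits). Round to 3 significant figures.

Hyperfocal distance H = f²/(N·c) + f = 43²/(13 × 0.015) + 43 = 1849/0.195 + 43 ≈ 9525.1 mm ≈ 9.525 m.
Near limit Dn = s·(H − f)/(H + s − 2f) = 850 × (9525.1 − 43) / (9525.1 + 850 − 2 × 43) = 850 × 9482.1 / 10289.1 ≈ 783.33 mm.
Far limit Df = s·(H − f)/(H − s) = 850 × (9525.1 − 43) / (9525.1 − 850) = 850 × 9482.1 / 8675.1 ≈ 929.07 mm.
Depth of field = Df − Dn = 929.07 − 783.33 ≈ 145.74 mm.

146 mm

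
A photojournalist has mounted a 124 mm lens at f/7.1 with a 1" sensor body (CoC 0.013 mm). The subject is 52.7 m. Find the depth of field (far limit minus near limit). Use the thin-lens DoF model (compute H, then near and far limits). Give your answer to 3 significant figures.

Hyperfocal distance H = f²/(N·c) + f = 124²/(7.1 × 0.013) + 124 = 15376/0.0923 + 124 ≈ 166711.2 mm ≈ 166.7 m.
Near limit Dn = s·(H − f)/(H + s − 2f) = 52700 × (166711.2 − 124) / (166711.2 + 52700 − 2 × 124) = 52700 × 166587.2 / 219163.2 ≈ 40058 mm.
Far limit Df = s·(H − f)/(H − s) = 52700 × (166711.2 − 124) / (166711.2 − 52700) = 52700 × 166587.2 / 114011.2 ≈ 77002 mm.
Depth of field = Df − Dn = 77002 − 40058 ≈ 36944 mm ≈ 36.9 m.

36.9 m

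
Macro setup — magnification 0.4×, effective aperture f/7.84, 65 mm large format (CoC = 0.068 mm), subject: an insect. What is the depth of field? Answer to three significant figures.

6.66 mm

At magnification m, DoF ≈ 2·N_eff·c/m² = 2 × 7.84 × 0.068 / 0.4² = 1.066 / 0.16 ≈ 6.66 mm.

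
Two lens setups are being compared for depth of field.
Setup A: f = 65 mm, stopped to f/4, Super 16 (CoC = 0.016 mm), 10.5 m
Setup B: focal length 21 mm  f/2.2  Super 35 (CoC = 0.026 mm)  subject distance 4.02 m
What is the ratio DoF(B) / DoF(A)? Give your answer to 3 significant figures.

1.68

Setup A: H = 65²/(4×0.016) + 65 ≈ 66080.6 mm; DoF = Df − Dn = 12471.3 − 9066.8 ≈ 3404.5 mm.
Setup B: H = 21²/(2.2×0.026) + 21 ≈ 7730.8 mm; DoF = Df − Dn = 8352.2 − 2647.0 ≈ 5705.2 mm.
Ratio = 5705.2 / 3404.5 ≈ 1.68.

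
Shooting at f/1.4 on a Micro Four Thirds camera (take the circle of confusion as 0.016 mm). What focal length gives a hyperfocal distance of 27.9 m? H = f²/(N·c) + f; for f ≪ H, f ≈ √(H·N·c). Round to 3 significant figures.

From H = f²/(N·c) + f, with f ≪ H: f ≈ √(H·N·c) = √(27900 × 1.4 × 0.016) = √624.96 ≈ 25.00 mm.
The +f correction barely moves this — solving exactly, f² + N·c·f − N·c·H = 0 ⇒ f = (−N·c + √((N·c)² + 4·N·c·H))/2 = (−0.0224 + √2499.8)/2 ≈ 24.988 mm, so f ≈ 25.0 mm.

25.0 mm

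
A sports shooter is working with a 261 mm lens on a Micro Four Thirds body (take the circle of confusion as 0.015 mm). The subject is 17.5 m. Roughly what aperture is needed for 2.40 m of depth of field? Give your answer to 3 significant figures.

f/18

Write h = H − f = f²/(N·c). The thin-lens limits are Dn = s·h/(h + (s−f)) and Df = s·h/(h − (s−f)), so DoF = Df − Dn = 2·s·(s−f)·h / (h² − (s−f)²).
That is a quadratic in h: DoF·h² − 2·s·(s−f)·h − DoF·(s−f)² = 0 ⇒ h = (s−f)·(s + √(s² + DoF²)) / DoF = 17239 × (17500 + √(17500² + 2400²)) / 2400 = 17239 × (17500 + 17663.8) / 2400 ≈ 252579 mm.
Then N = f²/(c·h) = 261² / (0.015 × 252579) = 68121 / 3788.7 ≈ 18.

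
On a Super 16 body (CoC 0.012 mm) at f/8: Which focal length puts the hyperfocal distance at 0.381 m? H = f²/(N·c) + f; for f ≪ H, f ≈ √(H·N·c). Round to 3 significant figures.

6.00 mm

From H = f²/(N·c) + f, with f ≪ H: f ≈ √(H·N·c) = √(381 × 8 × 0.012) = √36.576 ≈ 6.048 mm.
Exact: f² + N·c·f − N·c·H = 0 ⇒ f = (−N·c + √((N·c)² + 4·N·c·H))/2 = (−0.096 + √146.31)/2 ≈ 6.0000 mm ≈ 6.00 mm.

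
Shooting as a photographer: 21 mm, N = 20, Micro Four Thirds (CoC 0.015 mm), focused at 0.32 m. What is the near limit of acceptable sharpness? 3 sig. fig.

Hyperfocal distance H = f²/(N·c) + f = 21²/(20 × 0.015) + 21 = 441/0.3 + 21 ≈ 1491.0 mm ≈ 1.491 m.
Near limit Dn = s·(H − f)/(H + s − 2f) = 320 × (1491.0 − 21) / (1491.0 + 320 − 2 × 21) = 320 × 1470.0 / 1769.0 ≈ 265.91 mm.

266 mm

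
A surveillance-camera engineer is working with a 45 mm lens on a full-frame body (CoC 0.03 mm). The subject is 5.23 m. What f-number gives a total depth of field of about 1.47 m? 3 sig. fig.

f/1.79

Write h = H − f = f²/(N·c). The thin-lens limits are Dn = s·h/(h + (s−f)) and Df = s·h/(h − (s−f)), so DoF = Df − Dn = 2·s·(s−f)·h / (h² − (s−f)²).
That is a quadratic in h: DoF·h² − 2·s·(s−f)·h − DoF·(s−f)² = 0 ⇒ h = (s−f)·(s + √(s² + DoF²)) / DoF = 5185 × (5230 + √(5230² + 1470²)) / 1470 = 5185 × (5230 + 5432.66) / 1470 ≈ 37609 mm.
Then N = f²/(c·h) = 45² / (0.03 × 37609) = 2025 / 1128.3 ≈ 1.79.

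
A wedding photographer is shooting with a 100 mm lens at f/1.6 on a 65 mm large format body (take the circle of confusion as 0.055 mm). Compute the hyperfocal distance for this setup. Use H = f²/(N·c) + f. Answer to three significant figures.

114 m

Hyperfocal distance H = f²/(N·c) + f = 100²/(1.6 × 0.055) + 100 = 10000/0.088 + 100 ≈ 113736.4 mm ≈ 114 m.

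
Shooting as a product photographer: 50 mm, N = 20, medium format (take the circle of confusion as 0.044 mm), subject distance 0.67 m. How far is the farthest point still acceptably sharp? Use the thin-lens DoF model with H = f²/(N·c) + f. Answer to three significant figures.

Hyperfocal distance H = f²/(N·c) + f = 50²/(20 × 0.044) + 50 = 2500/0.88 + 50 ≈ 2890.9 mm ≈ 2.891 m.
Far limit Df = s·(H − f)/(H − s) = 670 × (2890.9 − 50) / (2890.9 − 670) = 670 × 2840.9 / 2220.9 ≈ 857.04 mm ≈ 0.857 m.

0.857 m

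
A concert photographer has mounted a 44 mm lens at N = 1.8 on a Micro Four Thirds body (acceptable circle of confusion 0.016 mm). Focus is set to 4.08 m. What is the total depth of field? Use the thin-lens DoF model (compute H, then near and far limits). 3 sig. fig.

492 mm

Hyperfocal distance H = f²/(N·c) + f = 44²/(1.8 × 0.016) + 44 = 1936/0.0288 + 44 ≈ 67266.2 mm ≈ 67.27 m.
Near limit Dn = s·(H − f)/(H + s − 2f) = 4080 × (67266.2 − 44) / (67266.2 + 4080 − 2 × 44) = 4080 × 67222.2 / 71258.2 ≈ 3848.91 mm.
Far limit Df = s·(H − f)/(H − s) = 4080 × (67266.2 − 44) / (67266.2 − 4080) = 4080 × 67222.2 / 63186.2 ≈ 4340.61 mm.
Depth of field = Df − Dn = 4340.61 − 3848.91 ≈ 491.70 mm.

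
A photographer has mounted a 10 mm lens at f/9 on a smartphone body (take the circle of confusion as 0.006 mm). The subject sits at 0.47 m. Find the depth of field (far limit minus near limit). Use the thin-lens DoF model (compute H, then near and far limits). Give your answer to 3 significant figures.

249 mm

Hyperfocal distance H = f²/(N·c) + f = 10²/(9 × 0.006) + 10 = 100/0.054 + 10 ≈ 1861.9 mm ≈ 1.862 m.
Near limit Dn = s·(H − f)/(H + s − 2f) = 470 × (1861.9 − 10) / (1861.9 + 470 − 2 × 10) = 470 × 1851.9 / 2311.9 ≈ 376.48 mm.
Far limit Df = s·(H − f)/(H − s) = 470 × (1861.9 − 10) / (1861.9 − 470) = 470 × 1851.9 / 1391.9 ≈ 625.33 mm.
Depth of field = Df − Dn = 625.33 − 376.48 ≈ 248.85 mm.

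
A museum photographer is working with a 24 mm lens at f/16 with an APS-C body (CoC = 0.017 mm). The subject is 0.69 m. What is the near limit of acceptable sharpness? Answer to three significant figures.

0.525 m

Hyperfocal distance H = f²/(N·c) + f = 24²/(16 × 0.017) + 24 = 576/0.272 + 24 ≈ 2141.6 mm ≈ 2.142 m.
Near limit Dn = s·(H − f)/(H + s − 2f) = 690 × (2141.6 − 24) / (2141.6 + 690 − 2 × 24) = 690 × 2117.6 / 2783.6 ≈ 524.91 mm ≈ 0.525 m.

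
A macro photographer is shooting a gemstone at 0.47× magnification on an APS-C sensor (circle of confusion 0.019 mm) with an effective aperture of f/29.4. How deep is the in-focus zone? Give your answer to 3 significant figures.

At magnification m, DoF ≈ 2·N_eff·c/m² = 2 × 29.4 × 0.019 / 0.47² = 1.117 / 0.2209 ≈ 5.06 mm.

5.06 mm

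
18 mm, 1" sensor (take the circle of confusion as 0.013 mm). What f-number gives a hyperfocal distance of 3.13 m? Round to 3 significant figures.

f/8.01

Rearrange H = f²/(N·c) + f for N: N = f² / ((H − f)·c).
N = 18² / ((3130 − 18) × 0.013) = 324 / 40.46 ≈ 8.01.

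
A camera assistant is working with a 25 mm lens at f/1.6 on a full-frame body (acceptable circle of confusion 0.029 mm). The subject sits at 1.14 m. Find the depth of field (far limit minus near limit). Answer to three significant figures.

190 mm

Hyperfocal distance H = f²/(N·c) + f = 25²/(1.6 × 0.029) + 25 = 625/0.0464 + 25 ≈ 13494.8 mm ≈ 13.49 m.
Near limit Dn = s·(H − f)/(H + s − 2f) = 1140 × (13494.8 − 25) / (13494.8 + 1140 − 2 × 25) = 1140 × 13469.8 / 14584.8 ≈ 1052.85 mm.
Far limit Df = s·(H − f)/(H − s) = 1140 × (13494.8 − 25) / (13494.8 − 1140) = 1140 × 13469.8 / 12354.8 ≈ 1242.88 mm.
Depth of field = Df − Dn = 1242.88 − 1052.85 ≈ 190.03 mm.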